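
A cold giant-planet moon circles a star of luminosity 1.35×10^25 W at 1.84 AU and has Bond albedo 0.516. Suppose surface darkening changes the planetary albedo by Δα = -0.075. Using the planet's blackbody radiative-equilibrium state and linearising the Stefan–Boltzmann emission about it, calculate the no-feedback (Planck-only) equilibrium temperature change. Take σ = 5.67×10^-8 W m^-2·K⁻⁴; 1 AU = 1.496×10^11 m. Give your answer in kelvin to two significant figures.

2.9 K

Orbital distance: d = 1.84 AU = 2.753×10^11 m.
Flux at the orbit: S = L/(4πd²) = 1.35×10^25/(4π·(2.75×10^11)²) = 14.18 W m^-2.
The baseline emission temperature is T_e = 74.17 K.
ΔF = −(S/4)Δα = −(14.18/4)×(-0.075) = 0.2658 W m^-2.
The Planck feedback parameter is 4σT_e³ = 0.09253 W m^-2/K.
Hence the no-feedback warming is ΔF/(4σT_e³) = 2.87 K.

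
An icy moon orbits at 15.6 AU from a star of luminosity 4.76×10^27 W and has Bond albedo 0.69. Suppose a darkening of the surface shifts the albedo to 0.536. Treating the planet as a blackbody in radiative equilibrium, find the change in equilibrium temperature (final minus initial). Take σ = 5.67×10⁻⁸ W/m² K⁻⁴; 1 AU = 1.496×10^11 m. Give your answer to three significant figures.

10.5 K

Orbital distance: d = 15.6 AU = 2.334×10^12 m.
Spreading L over a sphere of radius d: S = 4.76×10^27/(4π·2.33×10^12²) = 69.55 W/m².
Initial: T₁ = [S(1−0.69)/(4σ)]^(1/4) = 98.74 K.
After:  T₂ = [69.55·0.464/(4σ)]^(1/4) = 109.2 K.
Change: 109.2 − 98.74 = 10.48 K.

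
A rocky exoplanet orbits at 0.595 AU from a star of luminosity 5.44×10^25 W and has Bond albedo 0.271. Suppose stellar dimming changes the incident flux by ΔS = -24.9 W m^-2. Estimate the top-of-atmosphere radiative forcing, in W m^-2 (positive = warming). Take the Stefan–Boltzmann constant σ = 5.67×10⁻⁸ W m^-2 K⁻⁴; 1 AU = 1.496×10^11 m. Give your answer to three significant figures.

Orbital distance: d = 0.595 AU = 8.901×10^10 m.
S = L/(4πd²) = 546.4 W m^-2.
TOA radiative forcing: ΔF = (1−α)ΔS/4 = 0.729·(-24.9)/4 = -4.538 W m^-2.

-4.54 W m^-2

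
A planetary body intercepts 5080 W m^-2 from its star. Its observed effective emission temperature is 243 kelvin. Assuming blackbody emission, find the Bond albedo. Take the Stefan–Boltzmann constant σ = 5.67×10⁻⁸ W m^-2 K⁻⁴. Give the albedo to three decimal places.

0.844

Energy balance: S(1−α)/4 = σT⁴, so 1−α = 4σT⁴/S.
σT⁴ = 197.7 W m^-2, so 4σT⁴ = 790.8 W m^-2.
Hence α = 1 − 790.8/5080 = 0.8443.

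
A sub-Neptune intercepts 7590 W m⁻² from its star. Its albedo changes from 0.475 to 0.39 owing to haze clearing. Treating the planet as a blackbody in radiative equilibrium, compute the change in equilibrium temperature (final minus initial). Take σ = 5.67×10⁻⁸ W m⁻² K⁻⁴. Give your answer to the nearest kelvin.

With α = 0.475, T₁ = 364.1 K.
Final:   T₂ = [S(1−0.39)/(4σ)]^(1/4) = 378.0 K.
ΔT = T₂ − T₁ = 13.92 K.

14 kelvin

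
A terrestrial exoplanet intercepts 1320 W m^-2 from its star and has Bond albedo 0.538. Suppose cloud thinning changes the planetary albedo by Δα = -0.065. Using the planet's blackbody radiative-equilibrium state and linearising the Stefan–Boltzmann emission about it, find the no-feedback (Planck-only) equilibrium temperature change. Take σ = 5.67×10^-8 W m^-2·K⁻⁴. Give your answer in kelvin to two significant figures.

8.0 kelvin

The baseline emission temperature is T_e = 227.7 K.
ΔF = −(S/4)Δα = −(1320/4)×(-0.065) = 21.45 W m^-2.
The Planck feedback parameter is 4σT_e³ = 2.678 W m^-2/K.
So ΔT₀ = 21.45/2.678 = 8.01 K.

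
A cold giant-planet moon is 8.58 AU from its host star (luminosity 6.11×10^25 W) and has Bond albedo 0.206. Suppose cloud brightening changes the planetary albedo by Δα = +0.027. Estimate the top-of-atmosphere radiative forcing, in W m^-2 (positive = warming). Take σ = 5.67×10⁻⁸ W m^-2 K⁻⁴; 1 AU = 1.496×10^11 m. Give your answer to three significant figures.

-0.0199 W m^-2

Orbital distance: d = 8.58 AU = 1.284×10^12 m.
S = L/(4πd²) = 2.951 W m^-2.
The change in absorbed flux is Δ[S(1−α)/4] = −SΔα/4 = -0.01992 W m^-2.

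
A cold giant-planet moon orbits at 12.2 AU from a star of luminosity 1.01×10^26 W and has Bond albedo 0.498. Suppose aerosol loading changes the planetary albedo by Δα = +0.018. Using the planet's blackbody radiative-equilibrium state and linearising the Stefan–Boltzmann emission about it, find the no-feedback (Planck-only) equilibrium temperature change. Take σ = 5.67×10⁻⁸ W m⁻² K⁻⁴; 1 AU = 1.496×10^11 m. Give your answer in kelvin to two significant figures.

-0.43 K

Orbital distance: d = 12.2 AU = 1.825×10^12 m.
Spreading L over a sphere of radius d: S = 1.01×10^26/(4π·1.83×10^12²) = 2.413 W m⁻².
Unperturbed T_e = [2.413·(1−0.498)/(4σ)]^¼ = 48.07 K.
TOA radiative forcing: ΔF = −S·Δα/4 = −2.413·(+0.018)/4 = -0.01086 W m⁻².
Planck response: λ_P = 4σT_e³ = 4·5.67×10⁻⁸·(48.07)³ = 0.02520 W m⁻²/K.
Hence the no-feedback warming is ΔF/(4σT_e³) = -0.431 K.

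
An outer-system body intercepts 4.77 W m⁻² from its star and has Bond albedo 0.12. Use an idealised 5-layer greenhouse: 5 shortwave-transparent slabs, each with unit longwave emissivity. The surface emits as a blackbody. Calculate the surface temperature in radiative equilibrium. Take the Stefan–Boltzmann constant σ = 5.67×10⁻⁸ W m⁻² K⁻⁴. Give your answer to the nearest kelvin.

103 K

Top-of-atmosphere balance: σT_e⁴ = S(1−α)/4 = 1.049 W m⁻² → T_e = 65.59 K.
Layer-by-layer balance gives σT_s⁴ = (N+1)σT_e⁴, so T_s = 6^¼·65.59 = 102.7 K.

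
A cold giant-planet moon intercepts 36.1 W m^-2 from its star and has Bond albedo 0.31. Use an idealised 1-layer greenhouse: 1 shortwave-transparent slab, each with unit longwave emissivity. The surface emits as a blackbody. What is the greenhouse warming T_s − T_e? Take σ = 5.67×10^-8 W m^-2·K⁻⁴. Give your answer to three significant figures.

19.4 K

Top-of-atmosphere balance: σT_e⁴ = S(1−α)/4 = 6.227 W m^-2 → T_e = 102.4 K.
T_s = (N+1)^(1/4)·T_e = 121.7 K.
Warming: T_s − T_e = 19.37 K.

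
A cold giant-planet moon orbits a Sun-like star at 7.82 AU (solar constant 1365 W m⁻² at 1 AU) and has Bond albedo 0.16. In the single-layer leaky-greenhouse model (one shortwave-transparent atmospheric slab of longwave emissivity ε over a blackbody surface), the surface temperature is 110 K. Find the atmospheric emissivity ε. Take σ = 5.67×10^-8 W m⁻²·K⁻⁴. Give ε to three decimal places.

0.871

Flux at the orbit: S = 1365/(7.82)² = 22.32 W m⁻².
Effective temperature: T_e = [S(1−α)/(4σ)]^(1/4) = 95.35 K.
T_s⁴ = T_e⁴·2/(2−ε) → ε = 2 − 2(T_e/T_s)⁴ = 2 − 2·(95.35/110)⁴ = 0.8707.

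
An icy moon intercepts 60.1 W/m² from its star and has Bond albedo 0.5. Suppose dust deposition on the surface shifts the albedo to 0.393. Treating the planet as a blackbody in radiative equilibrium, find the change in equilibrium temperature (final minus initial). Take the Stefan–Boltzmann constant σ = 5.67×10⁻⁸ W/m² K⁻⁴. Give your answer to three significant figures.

Before: T₁ = [60.10·0.5/(4σ)]^(1/4) = 107.3 K.
After:  T₂ = [60.10·0.607/(4σ)]^(1/4) = 112.6 K.
ΔT = T₂ − T₁ = 5.329 K.

5.33 K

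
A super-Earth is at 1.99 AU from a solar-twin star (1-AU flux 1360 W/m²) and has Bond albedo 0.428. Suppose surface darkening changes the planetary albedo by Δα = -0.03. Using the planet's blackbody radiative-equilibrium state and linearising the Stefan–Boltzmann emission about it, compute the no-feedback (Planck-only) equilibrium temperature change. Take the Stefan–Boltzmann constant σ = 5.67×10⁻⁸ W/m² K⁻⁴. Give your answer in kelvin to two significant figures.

2.2 kelvin

Irradiance scales as 1/d², so S = 1360 W/m² × (1/1.99)² = 343.4 W/m².
Unperturbed T_e = [343.4·(1−0.428)/(4σ)]^¼ = 171.6 K.
The change in absorbed flux is Δ[S(1−α)/4] = −SΔα/4 = 2.576 W/m².
Planck response: λ_P = 4σT_e³ = 4·5.67×10⁻⁸·(171.6)³ = 1.145 W/m²/K.
So ΔT₀ = 2.576/1.145 = 2.25 K.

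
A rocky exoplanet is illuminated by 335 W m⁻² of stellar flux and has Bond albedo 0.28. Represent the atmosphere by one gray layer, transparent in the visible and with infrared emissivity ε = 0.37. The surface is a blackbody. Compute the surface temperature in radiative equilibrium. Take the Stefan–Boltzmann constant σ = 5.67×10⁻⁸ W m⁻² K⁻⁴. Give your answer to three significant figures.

Effective emission temperature (TOA balance): σT_e⁴ = S(1−α)/4 = 60.30 W m⁻² → T_e = 180.6 K.
The surface balance (absorbed SW + ε·downward IR = σT_s⁴) with T_a⁴ = T_s⁴/2 reduces to T_s = T_e·[2/(2−ε)]^¼ = 190.1 K.

190 K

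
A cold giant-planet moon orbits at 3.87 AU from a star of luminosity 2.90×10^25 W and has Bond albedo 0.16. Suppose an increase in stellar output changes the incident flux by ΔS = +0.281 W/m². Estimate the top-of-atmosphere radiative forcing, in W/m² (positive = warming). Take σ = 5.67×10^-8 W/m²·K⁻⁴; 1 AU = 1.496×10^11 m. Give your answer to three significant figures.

0.0590 W/m²

d = 3.87 × 1.496×10^11 m = 5.790×10^11 m.
Flux at the orbit: S = L/(4πd²) = 2.90×10^25/(4π·(5.79×10^11)²) = 6.885 W/m².
Only a fraction (1−α) is absorbed and it's spread over 4πR², so ΔF = (1−α)ΔS/4 = 0.05901 W/m².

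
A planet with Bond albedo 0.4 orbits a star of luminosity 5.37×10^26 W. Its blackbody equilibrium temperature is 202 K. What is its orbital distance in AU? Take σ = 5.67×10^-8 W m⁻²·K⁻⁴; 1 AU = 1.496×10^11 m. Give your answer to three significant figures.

The flux needed for this T is 4σT⁴/(1−0.4) = 629.4 W m⁻².
Then d = [L/(4πS)]^(1/2) = 2.606×10^11 m, i.e. 1.742 AU.

1.74 AU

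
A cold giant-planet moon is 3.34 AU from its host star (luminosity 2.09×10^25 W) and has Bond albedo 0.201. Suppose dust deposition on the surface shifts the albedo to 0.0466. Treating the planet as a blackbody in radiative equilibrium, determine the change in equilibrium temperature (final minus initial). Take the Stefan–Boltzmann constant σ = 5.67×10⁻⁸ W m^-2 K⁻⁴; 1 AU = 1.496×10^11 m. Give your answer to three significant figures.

3.14 K

Orbital distance: d = 3.34 AU = 4.997×10^11 m.
Flux at the orbit: S = L/(4πd²) = 2.09×10^25/(4π·(5.00×10^11)²) = 6.662 W m^-2.
Before: T₁ = [6.662·0.799/(4σ)]^(1/4) = 69.60 K.
With α = 0.0466, T₂ = 72.74 K.
ΔT = T₂ − T₁ = 3.143 K.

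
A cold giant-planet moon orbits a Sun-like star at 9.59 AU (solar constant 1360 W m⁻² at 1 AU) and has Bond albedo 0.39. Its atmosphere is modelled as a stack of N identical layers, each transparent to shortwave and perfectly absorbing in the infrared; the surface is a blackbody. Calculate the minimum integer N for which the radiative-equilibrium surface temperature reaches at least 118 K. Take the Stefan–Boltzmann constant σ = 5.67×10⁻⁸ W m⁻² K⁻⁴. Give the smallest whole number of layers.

By the inverse-square law, S = 1360/9.59² = 14.79 W m⁻².
Top-of-atmosphere balance: σT_e⁴ = S(1−α)/4 = 2.255 W m⁻² → T_e = 79.41 K.
Need (N+1)T_e⁴ ≥ T_s⁴, i.e. N+1 ≥ (118/79.41)⁴ = 4.875.
The minimum whole number is N = 4.

4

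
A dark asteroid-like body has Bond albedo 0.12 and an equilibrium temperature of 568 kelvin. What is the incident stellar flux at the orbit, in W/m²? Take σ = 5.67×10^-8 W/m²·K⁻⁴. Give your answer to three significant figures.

26800 W/m²

From S(1−α)/4 = σT⁴: S = 4σT⁴/(1−α).
The emitted flux is σT⁴ = 5902 W/m².
So S = 4×5902/(1−0.12) = 26830 W/m².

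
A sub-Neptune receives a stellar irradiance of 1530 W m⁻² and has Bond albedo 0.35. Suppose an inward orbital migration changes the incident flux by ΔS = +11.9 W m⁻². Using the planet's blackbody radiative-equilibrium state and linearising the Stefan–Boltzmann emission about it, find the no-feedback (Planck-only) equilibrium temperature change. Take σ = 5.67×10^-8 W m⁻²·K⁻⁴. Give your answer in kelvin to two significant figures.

0.50 kelvin

Unperturbed T_e = [1530·(1−0.35)/(4σ)]^¼ = 257.3 K.
ΔF = Δ[S(1−α)]/4 = (1−0.35)·+11.9/4 = 1.934 W m⁻².
Planck response: λ_P = 4σT_e³ = 4·5.67×10⁻⁸·(257.3)³ = 3.865 W m⁻²/K.
Hence the no-feedback warming is ΔF/(4σT_e³) = 0.500 K.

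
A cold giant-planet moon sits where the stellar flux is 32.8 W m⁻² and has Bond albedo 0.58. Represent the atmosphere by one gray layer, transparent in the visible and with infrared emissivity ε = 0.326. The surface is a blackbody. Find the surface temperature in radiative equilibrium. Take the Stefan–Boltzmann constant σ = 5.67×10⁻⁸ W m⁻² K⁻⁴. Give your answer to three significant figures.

92.3 K

At the top of the atmosphere, σT_e⁴ = S(1−α)/4 = 3.444 W m⁻², giving T_e = 88.28 K.
For a single slab of emissivity ε, T_s⁴ = 2T_e⁴/(2−ε); thus T_s = 88.28·(1.195)^(1/4) = 92.30 K.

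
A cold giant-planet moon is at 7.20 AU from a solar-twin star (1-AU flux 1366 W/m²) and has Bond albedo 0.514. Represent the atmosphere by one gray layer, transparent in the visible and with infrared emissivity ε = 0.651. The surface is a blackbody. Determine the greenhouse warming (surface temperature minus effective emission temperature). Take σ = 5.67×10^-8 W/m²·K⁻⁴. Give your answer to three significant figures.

8.97 K

Irradiance scales as 1/d², so S = 1366 W/m² × (1/7.20)² = 26.35 W/m².
The planet radiates to space at T_e = [S(1−α)/(4σ)]^(1/4) = 86.69 K.
The surface balance (absorbed SW + ε·downward IR = σT_s⁴) with T_a⁴ = T_s⁴/2 reduces to T_s = T_e·[2/(2−ε)]^¼ = 95.65 K.
Greenhouse warming: T_s − T_e = 8.968 K.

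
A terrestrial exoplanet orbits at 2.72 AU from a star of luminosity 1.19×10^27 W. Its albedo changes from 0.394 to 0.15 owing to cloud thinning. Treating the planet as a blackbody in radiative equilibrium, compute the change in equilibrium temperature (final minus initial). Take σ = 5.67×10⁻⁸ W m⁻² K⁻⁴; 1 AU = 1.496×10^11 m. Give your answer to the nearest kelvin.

Orbital distance: d = 2.72 AU = 4.069×10^11 m.
S = L/(4πd²) = 571.9 W m⁻².
Initial: T₁ = [S(1−0.394)/(4σ)]^(1/4) = 197.7 K.
With α = 0.15, T₂ = 215.2 K.
Change: 215.2 − 197.7 = 17.45 K.

17 K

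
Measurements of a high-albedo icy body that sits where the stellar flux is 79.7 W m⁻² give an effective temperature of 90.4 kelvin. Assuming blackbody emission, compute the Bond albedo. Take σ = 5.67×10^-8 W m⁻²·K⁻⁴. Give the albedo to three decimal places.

0.810

From σT⁴ = S(1−α)/4 we invert for α: 1−α = 4σT⁴/S.
σT⁴ = 3.787 W m⁻², so 4σT⁴ = 15.15 W m⁻².
Hence α = 1 − 15.15/79.70 = 0.8100.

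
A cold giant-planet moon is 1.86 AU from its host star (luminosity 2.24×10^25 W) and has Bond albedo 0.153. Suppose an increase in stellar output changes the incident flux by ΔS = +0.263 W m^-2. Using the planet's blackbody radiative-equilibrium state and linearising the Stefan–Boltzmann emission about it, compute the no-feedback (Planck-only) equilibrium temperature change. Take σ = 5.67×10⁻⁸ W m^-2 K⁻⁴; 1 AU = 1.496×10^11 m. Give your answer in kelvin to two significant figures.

Orbital distance: d = 1.86 AU = 2.783×10^11 m.
Flux at the orbit: S = L/(4πd²) = 2.24×10^25/(4π·(2.78×10^11)²) = 23.02 W m^-2.
Reference equilibrium: T_e = [S(1−α)/(4σ)]^(1/4) = 96.29 K.
ΔF = Δ[S(1−α)]/4 = (1−0.153)·+0.263/4 = 0.05569 W m^-2.
The Planck feedback parameter is 4σT_e³ = 0.2025 W m^-2/K.
ΔT₀ = ΔF/λ_P = 0.05569/0.2025 = 0.275 K.

0.28 K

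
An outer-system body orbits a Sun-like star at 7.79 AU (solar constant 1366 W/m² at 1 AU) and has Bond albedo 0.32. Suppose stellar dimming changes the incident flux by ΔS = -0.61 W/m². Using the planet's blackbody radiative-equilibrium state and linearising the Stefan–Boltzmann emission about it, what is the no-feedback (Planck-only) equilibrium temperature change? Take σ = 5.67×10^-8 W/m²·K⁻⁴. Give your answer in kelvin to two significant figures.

-0.61 kelvin

Flux at the orbit: S = 1366/(7.79)² = 22.51 W/m².
Unperturbed T_e = [22.51·(1−0.32)/(4σ)]^¼ = 90.64 K.
Only a fraction (1−α) is absorbed and it's spread over 4πR², so ΔF = (1−α)ΔS/4 = -0.1037 W/m².
Linearising σT⁴ gives d(σT⁴)/dT = 4σT_e³ = 0.1689 W/m² per K.
Hence the no-feedback warming is ΔF/(4σT_e³) = -0.614 K.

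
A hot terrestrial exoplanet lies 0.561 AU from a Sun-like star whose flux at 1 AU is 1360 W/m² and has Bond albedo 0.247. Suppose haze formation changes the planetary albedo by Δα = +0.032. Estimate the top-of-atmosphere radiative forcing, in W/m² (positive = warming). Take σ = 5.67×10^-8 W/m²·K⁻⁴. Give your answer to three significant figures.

-34.6 W/m²

By the inverse-square law, S = 1360/0.561² = 4321 W/m².
TOA radiative forcing: ΔF = −S·Δα/4 = −4321·(+0.032)/4 = -34.57 W/m².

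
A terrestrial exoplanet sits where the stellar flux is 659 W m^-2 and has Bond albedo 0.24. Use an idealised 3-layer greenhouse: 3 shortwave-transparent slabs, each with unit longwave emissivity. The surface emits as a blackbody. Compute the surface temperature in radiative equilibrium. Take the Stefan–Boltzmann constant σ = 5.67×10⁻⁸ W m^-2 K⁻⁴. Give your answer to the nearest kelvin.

307 kelvin

OLR = S(1−α)/4 = 125.2 W m^-2; the top layer radiates at T_e = 216.8 K.
For an N-layer opaque stack, T_s⁴ = (N+1)T_e⁴, hence T_s = (4)^(1/4)×216.8 K = 306.6 K.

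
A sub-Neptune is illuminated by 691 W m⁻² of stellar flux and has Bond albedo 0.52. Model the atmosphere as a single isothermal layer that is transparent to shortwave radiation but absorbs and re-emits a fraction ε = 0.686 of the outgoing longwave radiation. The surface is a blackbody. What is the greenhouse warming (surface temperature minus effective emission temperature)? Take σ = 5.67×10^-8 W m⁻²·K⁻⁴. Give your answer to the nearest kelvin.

22 K

The planet radiates to space at T_e = [S(1−α)/(4σ)]^(1/4) = 195.6 K.
The surface balance (absorbed SW + ε·downward IR = σT_s⁴) with T_a⁴ = T_s⁴/2 reduces to T_s = T_e·[2/(2−ε)]^¼ = 217.2 K.
T_s − T_e = 217.2 − 195.6 = 21.65 K.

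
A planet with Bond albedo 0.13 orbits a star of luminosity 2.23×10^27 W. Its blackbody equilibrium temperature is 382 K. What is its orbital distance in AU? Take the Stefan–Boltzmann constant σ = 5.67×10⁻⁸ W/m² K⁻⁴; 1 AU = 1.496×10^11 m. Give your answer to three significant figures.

1.20 AU

The flux needed for this T is 4σT⁴/(1−0.13) = 5551 W/m².
Then d = [L/(4πS)]^(1/2) = 1.788×10^11 m, i.e. 1.195 AU.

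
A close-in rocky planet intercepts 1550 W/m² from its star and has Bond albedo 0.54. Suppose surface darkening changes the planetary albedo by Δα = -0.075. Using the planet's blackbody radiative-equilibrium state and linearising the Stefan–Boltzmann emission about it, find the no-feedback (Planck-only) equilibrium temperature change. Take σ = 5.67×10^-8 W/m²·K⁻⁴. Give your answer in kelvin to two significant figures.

The baseline emission temperature is T_e = 236.8 K.
TOA radiative forcing: ΔF = −S·Δα/4 = −1550·(-0.075)/4 = 29.06 W/m².
Linearising σT⁴ gives d(σT⁴)/dT = 4σT_e³ = 3.011 W/m² per K.
ΔT₀ = ΔF/λ_P = 29.06/3.011 = 9.65 K.

9.7 K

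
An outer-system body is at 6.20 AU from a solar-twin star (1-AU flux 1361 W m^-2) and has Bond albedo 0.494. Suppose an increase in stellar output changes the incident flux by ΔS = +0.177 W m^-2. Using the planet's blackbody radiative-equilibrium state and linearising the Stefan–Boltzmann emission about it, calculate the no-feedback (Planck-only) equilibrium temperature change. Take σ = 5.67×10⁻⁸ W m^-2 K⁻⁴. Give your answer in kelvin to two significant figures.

0.12 K

Irradiance scales as 1/d², so S = 1361 W m^-2 × (1/6.20)² = 35.41 W m^-2.
Reference equilibrium: T_e = [S(1−α)/(4σ)]^(1/4) = 94.27 K.
TOA radiative forcing: ΔF = (1−α)ΔS/4 = 0.506·(+0.177)/4 = 0.02239 W m^-2.
The Planck feedback parameter is 4σT_e³ = 0.1900 W m^-2/K.
So ΔT₀ = 0.02239/0.1900 = 0.118 K.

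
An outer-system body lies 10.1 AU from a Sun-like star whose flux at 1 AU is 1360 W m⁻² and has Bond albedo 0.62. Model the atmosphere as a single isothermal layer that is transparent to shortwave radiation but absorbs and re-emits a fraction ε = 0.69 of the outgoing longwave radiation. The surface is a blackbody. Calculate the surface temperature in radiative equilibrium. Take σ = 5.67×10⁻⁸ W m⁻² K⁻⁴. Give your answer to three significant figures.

76.4 kelvin

Irradiance scales as 1/d², so S = 1360 W m⁻² × (1/10.1)² = 13.33 W m⁻².
Effective emission temperature (TOA balance): σT_e⁴ = S(1−α)/4 = 1.267 W m⁻² → T_e = 68.75 K.
The surface balance (absorbed SW + ε·downward IR = σT_s⁴) with T_a⁴ = T_s⁴/2 reduces to T_s = T_e·[2/(2−ε)]^¼ = 76.42 K.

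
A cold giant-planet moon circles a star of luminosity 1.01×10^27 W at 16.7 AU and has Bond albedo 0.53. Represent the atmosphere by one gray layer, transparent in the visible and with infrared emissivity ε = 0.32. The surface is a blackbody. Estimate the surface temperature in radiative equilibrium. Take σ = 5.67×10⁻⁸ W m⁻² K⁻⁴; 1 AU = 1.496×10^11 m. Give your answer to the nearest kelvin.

Orbital distance: d = 16.7 AU = 2.498×10^12 m.
Spreading L over a sphere of radius d: S = 1.01×10^27/(4π·2.50×10^12²) = 12.88 W m⁻².
At the top of the atmosphere, σT_e⁴ = S(1−α)/4 = 1.513 W m⁻², giving T_e = 71.87 K.
For a single slab of emissivity ε, T_s⁴ = 2T_e⁴/(2−ε); thus T_s = 71.87·(1.19)^(1/4) = 75.08 K.

75 kelvin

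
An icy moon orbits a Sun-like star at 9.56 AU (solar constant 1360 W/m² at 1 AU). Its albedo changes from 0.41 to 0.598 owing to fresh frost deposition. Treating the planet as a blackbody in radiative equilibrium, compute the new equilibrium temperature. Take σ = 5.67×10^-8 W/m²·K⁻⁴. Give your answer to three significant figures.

Flux at the orbit: S = 1360/(9.56)² = 14.88 W/m².
With the new albedo, S(1−α₂)/4 = 1.496 W/m², so T₂ = 71.66 K.

71.7 K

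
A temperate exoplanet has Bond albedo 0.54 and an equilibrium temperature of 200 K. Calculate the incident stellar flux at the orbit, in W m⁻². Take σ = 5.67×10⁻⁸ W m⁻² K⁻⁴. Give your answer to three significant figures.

From S(1−α)/4 = σT⁴: S = 4σT⁴/(1−α).
The emitted flux is σT⁴ = 90.72 W m⁻².
So S = 4×90.72/(1−0.54) = 788.9 W m⁻².

789 W m⁻²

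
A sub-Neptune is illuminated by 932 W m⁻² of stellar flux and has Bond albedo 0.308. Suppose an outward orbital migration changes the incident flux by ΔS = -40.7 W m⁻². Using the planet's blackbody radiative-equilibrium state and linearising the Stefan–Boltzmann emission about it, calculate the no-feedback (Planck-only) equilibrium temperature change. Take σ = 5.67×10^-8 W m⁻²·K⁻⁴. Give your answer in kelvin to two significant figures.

-2.5 K

Unperturbed T_e = [932.0·(1−0.308)/(4σ)]^¼ = 230.9 K.
TOA radiative forcing: ΔF = (1−α)ΔS/4 = 0.692·(-40.7)/4 = -7.041 W m⁻².
Planck response: λ_P = 4σT_e³ = 4·5.67×10⁻⁸·(230.9)³ = 2.793 W m⁻²/K.
Hence the no-feedback warming is ΔF/(4σT_e³) = -2.52 K.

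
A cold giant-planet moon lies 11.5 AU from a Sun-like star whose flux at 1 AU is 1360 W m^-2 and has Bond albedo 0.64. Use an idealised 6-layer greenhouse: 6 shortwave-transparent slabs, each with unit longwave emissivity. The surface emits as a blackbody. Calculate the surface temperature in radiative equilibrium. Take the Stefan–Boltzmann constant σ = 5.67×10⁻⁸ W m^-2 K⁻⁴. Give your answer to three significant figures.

103 K

Irradiance scales as 1/d², so S = 1360 W m^-2 × (1/11.5)² = 10.28 W m^-2.
OLR = S(1−α)/4 = 0.9255 W m^-2; the top layer radiates at T_e = 63.56 K.
With N = 6 opaque layers, T_s = (N+1)^(1/4)·T_e = 7^(1/4)·63.56 = 103.4 K.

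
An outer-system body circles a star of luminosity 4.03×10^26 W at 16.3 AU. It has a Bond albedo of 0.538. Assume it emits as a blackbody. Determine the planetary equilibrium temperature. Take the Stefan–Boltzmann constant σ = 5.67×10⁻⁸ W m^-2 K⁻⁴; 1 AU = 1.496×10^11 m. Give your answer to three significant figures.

d = 16.3 × 1.496×10^11 m = 2.438×10^12 m.
S = L/(4πd²) = 5.393 W m^-2.
Absorbed flux (global mean): S(1−α)/4 = 5.393·0.462/4 = 0.6229 W m^-2.
Balancing against σT⁴: T = (0.6229/5.67×10⁻⁸)^(1/4) = 57.57 K.

57.6 kelvin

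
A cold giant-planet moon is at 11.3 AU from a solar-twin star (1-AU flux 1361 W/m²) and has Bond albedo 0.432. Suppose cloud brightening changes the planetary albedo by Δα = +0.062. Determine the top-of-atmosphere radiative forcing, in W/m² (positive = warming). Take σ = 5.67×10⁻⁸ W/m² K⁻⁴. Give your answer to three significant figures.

-0.165 W/m²

Irradiance scales as 1/d², so S = 1361 W/m² × (1/11.3)² = 10.66 W/m².
TOA radiative forcing: ΔF = −S·Δα/4 = −10.66·(+0.062)/4 = -0.1652 W/m².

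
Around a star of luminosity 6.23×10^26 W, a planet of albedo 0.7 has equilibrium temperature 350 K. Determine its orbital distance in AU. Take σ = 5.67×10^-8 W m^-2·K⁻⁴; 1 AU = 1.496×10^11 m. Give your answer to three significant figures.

0.442 AU

Required flux: S = 4σT⁴/(1−α) = 11340 W m^-2.
S = L/(4πd²) → d = √(L/4πS) = √(6.23×10^26/(4π·11340)) = 6.611×10^10 m = 0.4419 AU.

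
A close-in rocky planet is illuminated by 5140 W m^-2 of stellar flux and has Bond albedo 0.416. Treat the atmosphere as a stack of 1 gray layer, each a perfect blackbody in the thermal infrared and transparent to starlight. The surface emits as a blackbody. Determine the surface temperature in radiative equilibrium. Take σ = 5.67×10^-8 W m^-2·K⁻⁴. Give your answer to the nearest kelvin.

Top-of-atmosphere balance: σT_e⁴ = S(1−α)/4 = 750.4 W m^-2 → T_e = 339.2 K.
For an N-layer opaque stack, T_s⁴ = (N+1)T_e⁴, hence T_s = (2)^(1/4)×339.2 K = 403.4 K.

403 kelvin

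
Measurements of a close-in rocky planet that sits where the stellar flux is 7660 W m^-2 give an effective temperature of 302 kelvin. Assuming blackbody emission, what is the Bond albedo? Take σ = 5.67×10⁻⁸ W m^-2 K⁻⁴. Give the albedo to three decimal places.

0.754

From σT⁴ = S(1−α)/4 we invert for α: 1−α = 4σT⁴/S.
4σT⁴ = 4·5.67×10⁻⁸·(302)⁴ = 1887 W m^-2.
Hence α = 1 − 1887/7660 = 0.7537.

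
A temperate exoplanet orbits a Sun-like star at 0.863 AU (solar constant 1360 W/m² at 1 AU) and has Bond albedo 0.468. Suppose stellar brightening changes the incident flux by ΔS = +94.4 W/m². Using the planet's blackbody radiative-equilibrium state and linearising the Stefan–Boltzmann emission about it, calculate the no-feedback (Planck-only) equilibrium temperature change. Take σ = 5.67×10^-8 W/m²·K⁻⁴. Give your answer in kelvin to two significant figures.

3.3 kelvin

Flux at the orbit: S = 1360/(0.863)² = 1826 W/m².
Reference equilibrium: T_e = [S(1−α)/(4σ)]^(1/4) = 255.8 K.
Only a fraction (1−α) is absorbed and it's spread over 4πR², so ΔF = (1−α)ΔS/4 = 12.56 W/m².
Linearising σT⁴ gives d(σT⁴)/dT = 4σT_e³ = 3.797 W/m² per K.
Hence the no-feedback warming is ΔF/(4σT_e³) = 3.31 K.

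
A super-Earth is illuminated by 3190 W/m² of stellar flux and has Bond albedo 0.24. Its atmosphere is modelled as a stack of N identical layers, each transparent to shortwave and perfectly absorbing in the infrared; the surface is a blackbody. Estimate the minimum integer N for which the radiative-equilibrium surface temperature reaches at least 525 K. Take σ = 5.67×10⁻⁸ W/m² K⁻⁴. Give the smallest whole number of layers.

OLR = S(1−α)/4 = 606.1 W/m²; the top layer radiates at T_e = 321.5 K.
Need (N+1)T_e⁴ ≥ T_s⁴, i.e. N+1 ≥ (525/321.5)⁴ = 7.107.
So N ≥ 6.107; the smallest integer is N = 7.

7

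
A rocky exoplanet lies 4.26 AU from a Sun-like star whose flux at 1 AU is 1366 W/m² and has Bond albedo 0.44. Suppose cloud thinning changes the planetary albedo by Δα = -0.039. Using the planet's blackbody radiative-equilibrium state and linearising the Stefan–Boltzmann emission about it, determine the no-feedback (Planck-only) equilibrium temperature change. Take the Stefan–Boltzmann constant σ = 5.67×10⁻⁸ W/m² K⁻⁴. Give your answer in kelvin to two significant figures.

By the inverse-square law, S = 1366/4.26² = 75.27 W/m².
Reference equilibrium: T_e = [S(1−α)/(4σ)]^(1/4) = 116.8 K.
TOA radiative forcing: ΔF = −S·Δα/4 = −75.27·(-0.039)/4 = 0.7339 W/m².
The Planck feedback parameter is 4σT_e³ = 0.3610 W/m²/K.
So ΔT₀ = 0.7339/0.3610 = 2.03 K.

2.0 kelvin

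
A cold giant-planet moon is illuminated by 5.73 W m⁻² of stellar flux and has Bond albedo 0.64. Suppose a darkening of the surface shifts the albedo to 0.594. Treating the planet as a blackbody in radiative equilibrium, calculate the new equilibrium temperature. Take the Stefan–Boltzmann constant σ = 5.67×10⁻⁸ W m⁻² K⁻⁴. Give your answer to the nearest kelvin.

With the new albedo, S(1−α₂)/4 = 0.5816 W m⁻², so T₂ = 56.59 K.

57 K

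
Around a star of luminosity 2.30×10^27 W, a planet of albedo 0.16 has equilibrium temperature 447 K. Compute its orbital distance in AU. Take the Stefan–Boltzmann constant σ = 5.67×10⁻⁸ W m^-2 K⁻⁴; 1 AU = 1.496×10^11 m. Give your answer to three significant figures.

0.871 AU

Energy balance gives S = 4σT⁴/(1−α) = 10780 W m^-2.
S = L/(4πd²) → d = √(L/4πS) = √(2.30×10^27/(4π·10780)) = 1.303×10^11 m = 0.8710 AU.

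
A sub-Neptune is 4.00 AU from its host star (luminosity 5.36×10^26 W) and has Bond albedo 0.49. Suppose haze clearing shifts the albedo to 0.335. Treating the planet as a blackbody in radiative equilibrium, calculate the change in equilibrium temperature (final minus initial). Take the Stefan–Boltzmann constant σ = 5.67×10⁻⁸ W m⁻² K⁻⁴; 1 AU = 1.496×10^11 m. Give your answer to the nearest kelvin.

Orbital distance: d = 4.00 AU = 5.984×10^11 m.
Spreading L over a sphere of radius d: S = 5.36×10^26/(4π·5.98×10^11²) = 119.1 W m⁻².
With α = 0.49, T₁ = 127.9 K.
With α = 0.335, T₂ = 136.7 K.
Change: 136.7 − 127.9 = 8.775 K.

9 kelvin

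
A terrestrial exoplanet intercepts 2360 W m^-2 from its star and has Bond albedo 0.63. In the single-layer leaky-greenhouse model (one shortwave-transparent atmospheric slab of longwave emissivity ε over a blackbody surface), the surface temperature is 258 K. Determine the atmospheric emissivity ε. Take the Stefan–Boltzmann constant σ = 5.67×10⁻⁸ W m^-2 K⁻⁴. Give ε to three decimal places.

TOA balance gives T_e = 249.1 K.
Since (2−ε)/2 = (T_e/T_s)⁴ = 0.8689, ε = 0.2621.

0.262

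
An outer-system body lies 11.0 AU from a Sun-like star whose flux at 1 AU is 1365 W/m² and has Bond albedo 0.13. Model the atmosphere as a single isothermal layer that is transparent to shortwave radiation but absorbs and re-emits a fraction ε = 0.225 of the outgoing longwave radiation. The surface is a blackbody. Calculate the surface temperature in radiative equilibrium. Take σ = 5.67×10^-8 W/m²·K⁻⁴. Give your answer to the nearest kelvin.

Flux at the orbit: S = 1365/(11.0)² = 11.28 W/m².
At the top of the atmosphere, σT_e⁴ = S(1−α)/4 = 2.454 W/m², giving T_e = 81.11 K.
Surface balance with a leaky layer gives σT_s⁴ = σT_e⁴·2/(2−ε), so T_s = T_e·[2/(2−0.225)]^(1/4) = 83.56 K.

84 K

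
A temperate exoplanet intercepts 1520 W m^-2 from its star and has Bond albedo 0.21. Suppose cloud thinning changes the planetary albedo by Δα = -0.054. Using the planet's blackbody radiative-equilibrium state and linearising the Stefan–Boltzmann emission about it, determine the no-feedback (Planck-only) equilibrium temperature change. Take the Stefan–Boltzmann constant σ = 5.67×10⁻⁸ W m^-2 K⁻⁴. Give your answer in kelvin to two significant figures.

The baseline emission temperature is T_e = 269.7 K.
ΔF = −(S/4)Δα = −(1520/4)×(-0.054) = 20.52 W m^-2.
Planck response: λ_P = 4σT_e³ = 4·5.67×10⁻⁸·(269.7)³ = 4.452 W m^-2/K.
So ΔT₀ = 20.52/4.452 = 4.61 K.

4.6 kelvin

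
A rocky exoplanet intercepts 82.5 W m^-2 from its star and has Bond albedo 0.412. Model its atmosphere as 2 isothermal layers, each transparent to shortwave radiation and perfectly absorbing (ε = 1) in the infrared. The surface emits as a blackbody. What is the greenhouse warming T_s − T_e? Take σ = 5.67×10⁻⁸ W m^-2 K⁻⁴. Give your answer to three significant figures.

38.2 K

Top-of-atmosphere balance: σT_e⁴ = S(1−α)/4 = 12.13 W m^-2 → T_e = 120.9 K.
T_s = (N+1)^(1/4)·T_e = 159.2 K.
Warming: T_s − T_e = 38.22 K.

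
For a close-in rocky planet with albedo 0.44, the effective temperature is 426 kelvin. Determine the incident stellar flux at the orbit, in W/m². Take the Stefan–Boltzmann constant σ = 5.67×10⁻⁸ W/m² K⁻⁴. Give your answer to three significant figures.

13300 W/m²

From S(1−α)/4 = σT⁴: S = 4σT⁴/(1−α).
σT⁴ = 5.67×10⁻⁸·(426)⁴ = 1867 W/m².
So S = 4×1867/(1−0.44) = 13340 W/m².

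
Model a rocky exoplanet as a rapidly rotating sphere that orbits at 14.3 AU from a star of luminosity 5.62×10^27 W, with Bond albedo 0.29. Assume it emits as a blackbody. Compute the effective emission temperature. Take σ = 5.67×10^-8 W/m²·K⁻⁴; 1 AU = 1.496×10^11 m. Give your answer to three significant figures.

132 K

Orbital distance: d = 14.3 AU = 2.139×10^12 m.
S = L/(4πd²) = 97.72 W/m².
The planet absorbs (1−α)S over its disc πR² and re-emits over 4πR², so the mean absorbed flux is (1−0.29)·97.72/4 = 17.35 W/m².
In equilibrium σT⁴ equals this, so T = 132.3 K.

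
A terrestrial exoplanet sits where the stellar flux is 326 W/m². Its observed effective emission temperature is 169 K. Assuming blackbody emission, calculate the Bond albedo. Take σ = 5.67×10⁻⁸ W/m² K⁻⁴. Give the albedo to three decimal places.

0.432

From σT⁴ = S(1−α)/4 we invert for α: 1−α = 4σT⁴/S.
σT⁴ = 46.25 W/m², so 4σT⁴ = 185.0 W/m².
Hence α = 1 − 185.0/326.0 = 0.4325.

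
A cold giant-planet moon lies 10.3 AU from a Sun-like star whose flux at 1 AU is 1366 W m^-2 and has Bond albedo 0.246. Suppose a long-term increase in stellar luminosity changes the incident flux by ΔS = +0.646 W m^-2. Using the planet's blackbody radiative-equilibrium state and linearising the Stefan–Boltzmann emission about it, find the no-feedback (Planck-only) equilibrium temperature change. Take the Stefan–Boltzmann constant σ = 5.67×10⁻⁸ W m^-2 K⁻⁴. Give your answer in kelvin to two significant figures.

1.0 K

Flux at the orbit: S = 1366/(10.3)² = 12.88 W m^-2.
Reference equilibrium: T_e = [S(1−α)/(4σ)]^(1/4) = 80.89 K.
ΔF = Δ[S(1−α)]/4 = (1−0.246)·+0.646/4 = 0.1218 W m^-2.
Planck response: λ_P = 4σT_e³ = 4·5.67×10⁻⁸·(80.89)³ = 0.1200 W m^-2/K.
So ΔT₀ = 0.1218/0.1200 = 1.01 K.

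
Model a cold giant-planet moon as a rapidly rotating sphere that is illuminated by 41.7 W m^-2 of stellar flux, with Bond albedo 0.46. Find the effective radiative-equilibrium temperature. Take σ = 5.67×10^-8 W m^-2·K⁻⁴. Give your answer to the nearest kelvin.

100 K

Absorbed flux (global mean): S(1−α)/4 = 41.70·0.54/4 = 5.630 W m^-2.
Set σT⁴ = 5.630 → T = (5.630/σ)^(1/4) = 99.82 K.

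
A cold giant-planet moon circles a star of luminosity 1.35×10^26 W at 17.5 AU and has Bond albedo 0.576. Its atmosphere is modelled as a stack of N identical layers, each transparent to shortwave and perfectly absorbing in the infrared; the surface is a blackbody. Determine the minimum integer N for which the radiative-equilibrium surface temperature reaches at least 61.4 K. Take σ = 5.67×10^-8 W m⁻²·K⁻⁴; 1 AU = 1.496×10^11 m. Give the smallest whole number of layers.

d = 17.5 × 1.496×10^11 m = 2.618×10^12 m.
S = L/(4πd²) = 1.567 W m⁻².
The effective emission temperature is T_e = [S(1−α)/(4σ)]^¼ = 41.37 K.
T_s = (N+1)^(1/4)·T_e ≥ 61.4 K requires N+1 ≥ (T_s/T_e)⁴ = (61.4/41.37)⁴ = 4.850.
So N ≥ 3.850; the smallest integer is N = 4.

4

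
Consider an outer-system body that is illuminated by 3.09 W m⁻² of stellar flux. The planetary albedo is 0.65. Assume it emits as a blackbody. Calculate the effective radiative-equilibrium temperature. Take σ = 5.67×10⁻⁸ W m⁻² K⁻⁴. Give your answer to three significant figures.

46.7 K

The planet absorbs (1−α)S over its disc πR² and re-emits over 4πR², so the mean absorbed flux is (1−0.65)·3.090/4 = 0.2704 W m⁻².
Balancing against σT⁴: T = (0.2704/5.67×10⁻⁸)^(1/4) = 46.73 K.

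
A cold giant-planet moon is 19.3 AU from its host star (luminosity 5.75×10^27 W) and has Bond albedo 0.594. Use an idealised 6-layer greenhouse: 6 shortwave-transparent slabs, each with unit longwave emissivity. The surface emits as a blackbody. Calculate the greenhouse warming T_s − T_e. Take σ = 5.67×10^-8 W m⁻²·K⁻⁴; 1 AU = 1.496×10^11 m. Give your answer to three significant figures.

62.4 K

d = 19.3 × 1.496×10^11 m = 2.887×10^12 m.
Flux at the orbit: S = L/(4πd²) = 5.75×10^27/(4π·(2.89×10^12)²) = 54.89 W m⁻².
OLR = S(1−α)/4 = 5.571 W m⁻²; the top layer radiates at T_e = 99.56 K.
Surface: T_s = (7)^¼·T_e = 161.9 K.
So the greenhouse effect raises the surface by 161.9 − 99.56 = 62.38 K.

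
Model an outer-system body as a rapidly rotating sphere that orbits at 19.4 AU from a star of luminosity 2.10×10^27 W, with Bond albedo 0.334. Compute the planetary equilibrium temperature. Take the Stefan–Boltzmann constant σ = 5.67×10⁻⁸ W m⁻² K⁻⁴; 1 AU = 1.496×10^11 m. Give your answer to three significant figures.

87.4 K

Orbital distance: d = 19.4 AU = 2.902×10^12 m.
Flux at the orbit: S = L/(4πd²) = 2.10×10^27/(4π·(2.90×10^12)²) = 19.84 W m⁻².
The planet absorbs (1−α)S over its disc πR² and re-emits over 4πR², so the mean absorbed flux is (1−0.334)·19.84/4 = 3.303 W m⁻².
Balancing against σT⁴: T = (3.303/5.67×10⁻⁸)^(1/4) = 87.37 K.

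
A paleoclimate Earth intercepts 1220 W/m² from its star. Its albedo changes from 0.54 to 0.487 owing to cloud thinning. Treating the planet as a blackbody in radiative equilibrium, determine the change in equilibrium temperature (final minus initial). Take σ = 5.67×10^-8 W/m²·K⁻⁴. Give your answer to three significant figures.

Before: T₁ = [1220·0.46/(4σ)]^(1/4) = 223.0 K.
After:  T₂ = [1220·0.513/(4σ)]^(1/4) = 229.2 K.
ΔT = T₂ − T₁ = 6.164 K.

6.16 K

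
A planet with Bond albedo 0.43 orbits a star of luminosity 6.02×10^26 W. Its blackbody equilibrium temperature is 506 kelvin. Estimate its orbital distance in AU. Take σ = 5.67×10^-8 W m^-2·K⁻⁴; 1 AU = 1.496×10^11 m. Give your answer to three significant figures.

0.286 AU

Required flux: S = 4σT⁴/(1−α) = 26080 W m^-2.
S = L/(4πd²) → d = √(L/4πS) = √(6.02×10^26/(4π·26080)) = 4.286×10^10 m = 0.2865 AU.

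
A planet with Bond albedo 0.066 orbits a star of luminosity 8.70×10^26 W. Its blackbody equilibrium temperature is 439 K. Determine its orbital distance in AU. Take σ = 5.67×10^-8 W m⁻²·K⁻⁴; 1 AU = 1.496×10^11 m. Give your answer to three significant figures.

The flux needed for this T is 4σT⁴/(1−0.066) = 9019 W m⁻².
S = L/(4πd²) → d = √(L/4πS) = √(8.70×10^26/(4π·9019)) = 8.761×10^10 m = 0.5857 AU.

0.586 AU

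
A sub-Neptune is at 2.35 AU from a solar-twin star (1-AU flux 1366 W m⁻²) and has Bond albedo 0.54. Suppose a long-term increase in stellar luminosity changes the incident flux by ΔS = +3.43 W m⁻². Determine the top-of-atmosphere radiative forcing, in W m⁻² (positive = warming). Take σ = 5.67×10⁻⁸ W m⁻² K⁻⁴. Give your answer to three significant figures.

0.394 W m⁻²

Irradiance scales as 1/d², so S = 1366 W m⁻² × (1/2.35)² = 247.4 W m⁻².
ΔF = Δ[S(1−α)]/4 = (1−0.54)·+3.43/4 = 0.3944 W m⁻².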